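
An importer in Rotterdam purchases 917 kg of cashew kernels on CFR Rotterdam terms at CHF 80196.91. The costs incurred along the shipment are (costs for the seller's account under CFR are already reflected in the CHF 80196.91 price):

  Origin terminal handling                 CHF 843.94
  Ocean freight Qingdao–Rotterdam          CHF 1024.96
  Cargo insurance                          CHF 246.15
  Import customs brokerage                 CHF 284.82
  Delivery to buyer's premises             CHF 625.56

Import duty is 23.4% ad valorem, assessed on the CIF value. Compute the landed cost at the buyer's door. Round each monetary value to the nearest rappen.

Total landed cost: CHF 100177.12

CFR: the seller pays costs through ocean freight to the destination port, but not insurance.
Already in the invoice (seller's account under CFR): origin terminal, freight — exclude.
CIF value = CFR price + insurance = 80196.91 + 246.15 = 80443.06
Import duty = 80443.06 × 23.4% = 18823.68
Buyer bears: insurance 246.15 + brokerage 284.82 + delivery 625.56 + duty 18823.68 = 19980.21
Landed cost = invoice 80196.91 + 19980.21 = 100177.12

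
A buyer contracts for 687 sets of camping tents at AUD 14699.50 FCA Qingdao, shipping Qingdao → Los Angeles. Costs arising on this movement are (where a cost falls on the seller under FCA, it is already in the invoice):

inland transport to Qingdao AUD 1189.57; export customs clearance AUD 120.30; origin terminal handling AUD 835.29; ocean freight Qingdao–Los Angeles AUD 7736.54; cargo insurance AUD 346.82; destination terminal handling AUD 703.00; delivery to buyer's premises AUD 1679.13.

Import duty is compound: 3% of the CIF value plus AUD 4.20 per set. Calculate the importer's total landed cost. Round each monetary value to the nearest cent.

Total landed cost: AUD 29594.22

FCA: the seller delivers export-cleared goods to the carrier; the buyer bears costs from that point.
Already in the invoice (seller's account under FCA): inland to port, export clearance — exclude.
CIF value = FCA price + origin terminal + freight + insurance = 14699.50 + 835.29 + 7736.54 + 346.82 = 23618.15
Ad valorem component: 23618.15 × 3% = 708.54
Specific component: 687 × 4.20 = 2885.40
Import duty = 708.54 + 2885.40 = 3593.94
Buyer bears: origin terminal 835.29 + freight 7736.54 + insurance 346.82 + destination terminal 703.00 + delivery 1679.13 + duty 3593.94 = 14894.72
Landed cost = invoice 14699.50 + 14894.72 = 29594.22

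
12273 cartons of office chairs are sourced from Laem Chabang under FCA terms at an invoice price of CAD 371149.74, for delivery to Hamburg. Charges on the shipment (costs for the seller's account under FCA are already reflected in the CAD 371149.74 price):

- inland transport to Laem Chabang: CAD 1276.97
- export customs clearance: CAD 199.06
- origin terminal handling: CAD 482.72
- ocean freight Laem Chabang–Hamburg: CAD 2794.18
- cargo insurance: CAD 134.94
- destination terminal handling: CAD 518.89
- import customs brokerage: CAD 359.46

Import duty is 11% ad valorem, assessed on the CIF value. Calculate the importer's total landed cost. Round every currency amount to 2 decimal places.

FCA: the seller delivers export-cleared goods to the carrier; the buyer bears costs from that point.
Already in the invoice (seller's account under FCA): inland to port, export clearance — exclude.
CIF value = FCA price + origin terminal + freight + insurance = 371149.74 + 482.72 + 2794.18 + 134.94 = 374561.58
Import duty = 374561.58 × 11% = 41201.77
Buyer bears: origin terminal 482.72 + freight 2794.18 + insurance 134.94 + destination terminal 518.89 + brokerage 359.46 + duty 41201.77 = 45491.96
Landed cost = invoice 371149.74 + 45491.96 = 416641.70

Total landed cost: CAD 416641.70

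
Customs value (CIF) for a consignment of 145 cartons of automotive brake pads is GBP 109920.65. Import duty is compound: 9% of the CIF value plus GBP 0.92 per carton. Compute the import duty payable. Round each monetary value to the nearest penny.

Ad valorem component: 109920.65 × 9% = 9892.86
Specific component: 145 × 0.92 = 133.40
Import duty = 9892.86 + 133.40 = 10026.26

Import duty: GBP 10026.26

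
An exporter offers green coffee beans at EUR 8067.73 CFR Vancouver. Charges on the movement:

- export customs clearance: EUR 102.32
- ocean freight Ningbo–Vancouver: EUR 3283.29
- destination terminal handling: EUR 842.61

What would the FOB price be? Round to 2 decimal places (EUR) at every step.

Not relevant to the conversion: export clearance — on the seller under both CFR and FOB; already in the CFR price and stays in the FOB price. destination terminal — on the buyer under both terms; not part of either seller's price.
From CFR to FOB, the seller no longer bears: freight.
FOB price = 8067.73 − 3283.29 = 4784.44

FOB price: EUR 4784.44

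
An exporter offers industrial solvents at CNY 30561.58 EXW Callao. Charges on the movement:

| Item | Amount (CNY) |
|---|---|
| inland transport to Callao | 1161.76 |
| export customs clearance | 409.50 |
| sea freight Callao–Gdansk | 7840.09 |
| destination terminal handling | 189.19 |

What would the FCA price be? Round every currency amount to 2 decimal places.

FCA price: CNY 32132.84

Not relevant to the conversion: destination terminal, freight — on the buyer under both terms; not part of either seller's price.
From EXW to FCA, the seller additionally bears: inland to port, export clearance.
FCA price = 30561.58 + 1161.76 + 409.50 = 32132.84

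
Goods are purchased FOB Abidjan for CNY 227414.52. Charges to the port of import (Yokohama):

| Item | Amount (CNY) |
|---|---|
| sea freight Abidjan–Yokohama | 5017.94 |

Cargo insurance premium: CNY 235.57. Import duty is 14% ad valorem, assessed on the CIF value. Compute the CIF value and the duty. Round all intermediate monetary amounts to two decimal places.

CIF value: CNY 232668.03; import duty: CNY 32573.52

CIF = FOB price + freight + insurance
CIF = 227414.52 + 5017.94 + 235.57 = 232668.03
Import duty = 232668.03 × 14% = 32573.52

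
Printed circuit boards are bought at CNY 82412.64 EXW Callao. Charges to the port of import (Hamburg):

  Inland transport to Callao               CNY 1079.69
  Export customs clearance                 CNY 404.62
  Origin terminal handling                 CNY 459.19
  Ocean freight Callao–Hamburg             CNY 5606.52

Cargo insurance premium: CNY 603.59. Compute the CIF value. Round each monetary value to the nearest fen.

CIF value: CNY 90566.25

CIF = EXW price + pre-shipment costs + freight + insurance
CIF = 82412.64 + 1079.69 + 404.62 + 459.19 + 5606.52 + 603.59 = 90566.25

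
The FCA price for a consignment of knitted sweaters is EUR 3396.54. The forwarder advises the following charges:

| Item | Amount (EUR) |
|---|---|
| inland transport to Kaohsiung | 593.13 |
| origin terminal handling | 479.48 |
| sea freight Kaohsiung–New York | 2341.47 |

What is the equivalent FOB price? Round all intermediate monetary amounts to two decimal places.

FOB price: EUR 3876.02

Not relevant to the conversion: inland to port — on the seller under both FCA and FOB; already in the FCA price and stays in the FOB price. freight — on the buyer under both terms; not part of either seller's price.
From FCA to FOB, the seller additionally bears: origin terminal.
FOB price = 3396.54 + 479.48 = 3876.02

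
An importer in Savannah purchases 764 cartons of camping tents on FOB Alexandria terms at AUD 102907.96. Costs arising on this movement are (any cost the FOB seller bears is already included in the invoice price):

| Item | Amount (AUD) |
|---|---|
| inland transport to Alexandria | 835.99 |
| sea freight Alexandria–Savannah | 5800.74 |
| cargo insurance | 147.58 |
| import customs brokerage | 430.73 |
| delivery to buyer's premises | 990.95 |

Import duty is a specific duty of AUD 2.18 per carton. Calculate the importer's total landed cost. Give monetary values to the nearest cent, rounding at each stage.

FOB: the seller bears costs until goods are on board at the origin port; the buyer bears freight, insurance and all costs thereafter.
Already in the invoice (seller's account under FOB): inland to port — exclude.
CIF value = FOB price + freight + insurance = 102907.96 + 5800.74 + 147.58 = 108856.28
Import duty = 764 × 2.18 = 1665.52
Buyer bears: freight 5800.74 + insurance 147.58 + brokerage 430.73 + delivery 990.95 + duty 1665.52 = 9035.52
Landed cost = invoice 102907.96 + 9035.52 = 111943.48

Total landed cost: AUD 111943.48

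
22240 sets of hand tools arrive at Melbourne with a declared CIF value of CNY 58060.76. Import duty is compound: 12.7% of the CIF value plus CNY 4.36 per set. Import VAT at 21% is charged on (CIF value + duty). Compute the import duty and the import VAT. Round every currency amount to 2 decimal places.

Import duty: CNY 104340.12; import VAT: CNY 34104.18

Ad valorem component: 58060.76 × 12.7% = 7373.72
Specific component: 22240 × 4.36 = 96966.40
Import duty = 7373.72 + 96966.40 = 104340.12
VAT base = CIF + duty = 58060.76 + 104340.12 = 162400.88
Import VAT = 162400.88 × 21% = 34104.18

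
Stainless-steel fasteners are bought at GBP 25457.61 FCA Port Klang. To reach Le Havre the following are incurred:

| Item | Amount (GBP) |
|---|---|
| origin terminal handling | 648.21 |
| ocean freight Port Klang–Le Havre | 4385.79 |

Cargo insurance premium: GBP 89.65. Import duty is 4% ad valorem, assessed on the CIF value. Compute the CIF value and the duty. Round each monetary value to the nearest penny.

CIF = FCA price + pre-shipment costs + freight + insurance
CIF = 25457.61 + 648.21 + 4385.79 + 89.65 = 30581.26
Import duty = 30581.26 × 4% = 1223.25

CIF value: GBP 30581.26; import duty: GBP 1223.25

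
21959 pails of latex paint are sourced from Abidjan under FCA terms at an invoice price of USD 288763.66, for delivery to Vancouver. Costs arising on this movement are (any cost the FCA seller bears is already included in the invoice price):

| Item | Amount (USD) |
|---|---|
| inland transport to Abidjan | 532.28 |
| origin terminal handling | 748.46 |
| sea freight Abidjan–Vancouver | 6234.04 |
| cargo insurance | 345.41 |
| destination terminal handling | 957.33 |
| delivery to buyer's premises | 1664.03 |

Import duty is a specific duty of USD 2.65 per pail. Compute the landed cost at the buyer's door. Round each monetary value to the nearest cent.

FCA: the seller delivers export-cleared goods to the carrier; the buyer bears costs from that point.
Already in the invoice (seller's account under FCA): inland to port — exclude.
CIF value = FCA price + origin terminal + freight + insurance = 288763.66 + 748.46 + 6234.04 + 345.41 = 296091.57
Import duty = 21959 × 2.65 = 58191.35
Buyer bears: origin terminal 748.46 + freight 6234.04 + insurance 345.41 + destination terminal 957.33 + delivery 1664.03 + duty 58191.35 = 68140.62
Landed cost = invoice 288763.66 + 68140.62 = 356904.28

Total landed cost: USD 356904.28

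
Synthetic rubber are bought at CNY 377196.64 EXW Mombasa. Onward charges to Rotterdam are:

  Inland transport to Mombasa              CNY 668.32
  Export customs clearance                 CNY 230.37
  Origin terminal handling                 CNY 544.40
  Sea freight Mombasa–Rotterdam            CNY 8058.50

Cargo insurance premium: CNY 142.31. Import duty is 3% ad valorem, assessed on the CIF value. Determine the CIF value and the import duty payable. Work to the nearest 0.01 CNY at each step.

CIF value: CNY 386840.54; import duty: CNY 11605.22

CIF = EXW price + pre-shipment costs + freight + insurance
CIF = 377196.64 + 668.32 + 230.37 + 544.40 + 8058.50 + 142.31 = 386840.54
Import duty = 386840.54 × 3% = 11605.22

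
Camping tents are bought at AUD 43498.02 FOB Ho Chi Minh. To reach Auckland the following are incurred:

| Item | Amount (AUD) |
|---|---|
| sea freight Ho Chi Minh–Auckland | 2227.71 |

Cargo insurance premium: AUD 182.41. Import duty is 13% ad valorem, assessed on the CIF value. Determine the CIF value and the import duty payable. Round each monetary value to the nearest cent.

CIF value: AUD 45908.14; import duty: AUD 5968.06

CIF = FOB price + freight + insurance
CIF = 43498.02 + 2227.71 + 182.41 = 45908.14
Import duty = 45908.14 × 13% = 5968.06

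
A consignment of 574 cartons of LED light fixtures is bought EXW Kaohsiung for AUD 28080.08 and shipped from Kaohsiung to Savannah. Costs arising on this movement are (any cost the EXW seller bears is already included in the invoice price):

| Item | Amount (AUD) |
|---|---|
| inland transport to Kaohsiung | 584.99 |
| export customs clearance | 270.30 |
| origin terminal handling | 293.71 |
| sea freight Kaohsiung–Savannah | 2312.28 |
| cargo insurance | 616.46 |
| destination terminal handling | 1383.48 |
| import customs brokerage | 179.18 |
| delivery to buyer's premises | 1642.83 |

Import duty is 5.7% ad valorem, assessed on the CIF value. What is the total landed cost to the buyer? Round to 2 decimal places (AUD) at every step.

Total landed cost: AUD 37196.31

EXW: the seller makes goods available at their premises; the buyer bears all onward costs.
CIF value = EXW price + inland to port + export clearance + origin terminal + freight + insurance = 28080.08 + 584.99 + 270.30 + 293.71 + 2312.28 + 616.46 = 32157.82
Import duty = 32157.82 × 5.7% = 1833.00
Buyer bears: inland to port 584.99 + export clearance 270.30 + origin terminal 293.71 + freight 2312.28 + insurance 616.46 + destination terminal 1383.48 + brokerage 179.18 + delivery 1642.83 + duty 1833.00 = 9116.23
Landed cost = invoice 28080.08 + 9116.23 = 37196.31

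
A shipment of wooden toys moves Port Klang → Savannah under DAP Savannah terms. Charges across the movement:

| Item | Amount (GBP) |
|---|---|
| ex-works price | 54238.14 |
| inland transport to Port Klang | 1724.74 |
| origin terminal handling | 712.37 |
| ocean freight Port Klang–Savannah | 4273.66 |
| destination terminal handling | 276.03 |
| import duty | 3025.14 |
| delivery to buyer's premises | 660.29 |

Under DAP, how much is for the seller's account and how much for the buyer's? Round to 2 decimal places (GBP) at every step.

Seller: GBP 61885.23; buyer: GBP 3025.14

DAP: the seller bears all costs to the named destination except import duty and clearance.
Seller's account: goods 54238.14 + inland to port 1724.74 + origin terminal 712.37 + freight 4273.66 + destination terminal 276.03 + delivery 660.29 = 61885.23
Buyer's account: duty 3025.14 = 3025.14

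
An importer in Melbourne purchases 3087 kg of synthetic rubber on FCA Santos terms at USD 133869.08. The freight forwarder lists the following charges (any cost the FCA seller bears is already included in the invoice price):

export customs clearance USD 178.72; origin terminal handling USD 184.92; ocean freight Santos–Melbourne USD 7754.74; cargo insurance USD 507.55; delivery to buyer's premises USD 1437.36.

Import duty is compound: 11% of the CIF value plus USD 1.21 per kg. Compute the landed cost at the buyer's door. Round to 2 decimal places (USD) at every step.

FCA: the seller delivers export-cleared goods to the carrier; the buyer bears costs from that point.
Already in the invoice (seller's account under FCA): export clearance — exclude.
CIF value = FCA price + origin terminal + freight + insurance = 133869.08 + 184.92 + 7754.74 + 507.55 = 142316.29
Ad valorem component: 142316.29 × 11% = 15654.79
Specific component: 3087 × 1.21 = 3735.27
Import duty = 15654.79 + 3735.27 = 19390.06
Buyer bears: origin terminal 184.92 + freight 7754.74 + insurance 507.55 + delivery 1437.36 + duty 19390.06 = 29274.63
Landed cost = invoice 133869.08 + 29274.63 = 163143.71

Total landed cost: USD 163143.71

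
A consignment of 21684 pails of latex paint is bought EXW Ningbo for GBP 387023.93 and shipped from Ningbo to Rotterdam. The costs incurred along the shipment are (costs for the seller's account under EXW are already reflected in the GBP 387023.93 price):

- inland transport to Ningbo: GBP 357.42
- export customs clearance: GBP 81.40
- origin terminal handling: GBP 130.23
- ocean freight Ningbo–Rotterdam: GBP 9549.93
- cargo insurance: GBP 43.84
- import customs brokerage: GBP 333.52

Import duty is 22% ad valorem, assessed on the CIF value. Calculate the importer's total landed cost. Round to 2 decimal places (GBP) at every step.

Total landed cost: GBP 484901.36

EXW: the seller makes goods available at their premises; the buyer bears all onward costs.
CIF value = EXW price + inland to port + export clearance + origin terminal + freight + insurance = 387023.93 + 357.42 + 81.40 + 130.23 + 9549.93 + 43.84 = 397186.75
Import duty = 397186.75 × 22% = 87381.09
Buyer bears: inland to port 357.42 + export clearance 81.40 + origin terminal 130.23 + freight 9549.93 + insurance 43.84 + brokerage 333.52 + duty 87381.09 = 97877.43
Landed cost = invoice 387023.93 + 97877.43 = 484901.36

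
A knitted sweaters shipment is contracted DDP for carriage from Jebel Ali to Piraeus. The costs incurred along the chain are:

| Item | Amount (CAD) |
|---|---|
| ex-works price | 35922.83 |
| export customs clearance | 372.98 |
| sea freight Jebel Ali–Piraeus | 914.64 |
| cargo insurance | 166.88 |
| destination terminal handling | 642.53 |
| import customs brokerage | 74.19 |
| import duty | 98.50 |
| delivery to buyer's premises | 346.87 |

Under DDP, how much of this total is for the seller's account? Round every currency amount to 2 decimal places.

Seller's account: CAD 38539.42

DDP: the seller bears all costs including import duty.
Seller's account: goods 35922.83 + export clearance 372.98 + freight 914.64 + insurance 166.88 + destination terminal 642.53 + brokerage 74.19 + duty 98.50 + delivery 346.87 = 38539.42
Buyer's account: 0.00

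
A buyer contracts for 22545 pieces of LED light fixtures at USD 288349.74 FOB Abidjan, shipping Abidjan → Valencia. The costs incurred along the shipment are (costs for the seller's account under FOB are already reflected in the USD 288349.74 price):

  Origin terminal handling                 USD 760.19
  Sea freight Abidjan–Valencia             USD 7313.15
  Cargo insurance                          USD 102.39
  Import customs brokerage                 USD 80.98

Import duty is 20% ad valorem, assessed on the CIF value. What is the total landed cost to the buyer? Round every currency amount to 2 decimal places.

FOB: the seller bears costs until goods are on board at the origin port; the buyer bears freight, insurance and all costs thereafter.
Already in the invoice (seller's account under FOB): origin terminal — exclude.
CIF value = FOB price + freight + insurance = 288349.74 + 7313.15 + 102.39 = 295765.28
Import duty = 295765.28 × 20% = 59153.06
Buyer bears: freight 7313.15 + insurance 102.39 + brokerage 80.98 + duty 59153.06 = 66649.58
Landed cost = invoice 288349.74 + 66649.58 = 354999.32

Total landed cost: USD 354999.32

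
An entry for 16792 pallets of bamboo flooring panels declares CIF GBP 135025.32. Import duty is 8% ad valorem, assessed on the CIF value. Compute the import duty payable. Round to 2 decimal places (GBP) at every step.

Import duty = 135025.32 × 8% = 10802.03

Import duty: GBP 10802.03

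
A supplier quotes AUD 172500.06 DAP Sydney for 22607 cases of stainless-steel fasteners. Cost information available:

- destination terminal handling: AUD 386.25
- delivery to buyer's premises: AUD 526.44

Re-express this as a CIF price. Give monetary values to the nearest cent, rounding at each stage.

CIF price: AUD 171587.37

From DAP to CIF, the seller no longer bears: destination terminal, delivery.
CIF price = 172500.06 − 386.25 − 526.44 = 171587.37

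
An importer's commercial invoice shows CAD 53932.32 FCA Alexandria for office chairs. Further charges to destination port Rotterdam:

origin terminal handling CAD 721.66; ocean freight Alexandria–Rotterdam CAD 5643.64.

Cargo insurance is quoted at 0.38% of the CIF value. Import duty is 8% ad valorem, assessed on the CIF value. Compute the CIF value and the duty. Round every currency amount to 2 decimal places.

CIF value: CAD 60527.62; import duty: CAD 4842.21

Let C be the CIF value. C = FCA price + pre-shipment costs + freight + 0.38% × C
C − 0.38% × C = 53932.32 + 721.66 + 5643.64
0.9962 × C = 60297.62
C = 60297.62 / 0.9962 = 60527.62
Insurance premium = 0.38% × 60527.62 = 230.00
Import duty = 60527.62 × 8% = 4842.21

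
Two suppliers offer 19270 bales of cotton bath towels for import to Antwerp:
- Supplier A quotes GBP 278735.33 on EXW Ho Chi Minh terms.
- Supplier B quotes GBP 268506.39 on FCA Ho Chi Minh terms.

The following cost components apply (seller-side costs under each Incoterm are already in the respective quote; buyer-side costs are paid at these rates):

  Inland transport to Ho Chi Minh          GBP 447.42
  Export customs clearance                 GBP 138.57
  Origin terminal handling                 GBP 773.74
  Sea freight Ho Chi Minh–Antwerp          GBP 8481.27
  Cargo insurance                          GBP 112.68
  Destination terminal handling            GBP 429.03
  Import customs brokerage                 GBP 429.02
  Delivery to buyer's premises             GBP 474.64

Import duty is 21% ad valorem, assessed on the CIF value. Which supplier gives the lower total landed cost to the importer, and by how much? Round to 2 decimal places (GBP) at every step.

Supplier B is cheaper by GBP 13086.06

Supplier A (EXW):
CIF value = EXW price + inland to port + export clearance + origin terminal + freight + insurance = 278735.33 + 447.42 + 138.57 + 773.74 + 8481.27 + 112.68 = 288689.01
Import duty = 288689.01 × 21% = 60624.69
Buyer bears (A): 447.42 + 138.57 + 773.74 + 8481.27 + 112.68 + 429.03 + 429.02 + 474.64 = 11286.37
Landed cost (A) = invoice 278735.33 + 11286.37 + duty 60624.69 = 350646.39
Supplier B (FCA):
CIF value = FCA price + origin terminal + freight + insurance = 268506.39 + 773.74 + 8481.27 + 112.68 = 277874.08
Import duty = 277874.08 × 21% = 58353.56
Buyer bears (B): 773.74 + 8481.27 + 112.68 + 429.03 + 429.02 + 474.64 = 10700.38
Landed cost (B) = invoice 268506.39 + 10700.38 + duty 58353.56 = 337560.33
Difference = |350646.39 − 337560.33| = 13086.06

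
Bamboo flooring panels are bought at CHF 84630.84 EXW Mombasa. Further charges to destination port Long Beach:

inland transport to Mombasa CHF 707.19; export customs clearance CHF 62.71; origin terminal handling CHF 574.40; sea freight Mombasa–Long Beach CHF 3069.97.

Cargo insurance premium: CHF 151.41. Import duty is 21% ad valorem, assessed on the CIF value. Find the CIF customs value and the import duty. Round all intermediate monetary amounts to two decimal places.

CIF = EXW price + pre-shipment costs + freight + insurance
CIF = 84630.84 + 707.19 + 62.71 + 574.40 + 3069.97 + 151.41 = 89196.52
Import duty = 89196.52 × 21% = 18731.27

CIF value: CHF 89196.52; import duty: CHF 18731.27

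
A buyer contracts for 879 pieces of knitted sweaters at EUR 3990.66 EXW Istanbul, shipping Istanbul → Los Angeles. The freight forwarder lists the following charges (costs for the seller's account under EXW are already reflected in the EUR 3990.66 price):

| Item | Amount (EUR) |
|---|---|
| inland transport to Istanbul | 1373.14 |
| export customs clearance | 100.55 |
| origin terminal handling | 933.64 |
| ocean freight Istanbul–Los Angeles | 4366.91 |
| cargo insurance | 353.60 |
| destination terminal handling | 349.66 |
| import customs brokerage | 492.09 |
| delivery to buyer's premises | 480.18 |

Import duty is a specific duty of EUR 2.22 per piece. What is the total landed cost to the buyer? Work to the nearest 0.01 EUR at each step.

Total landed cost: EUR 14391.81

EXW: the seller makes goods available at their premises; the buyer bears all onward costs.
CIF value = EXW price + inland to port + export clearance + origin terminal + freight + insurance = 3990.66 + 1373.14 + 100.55 + 933.64 + 4366.91 + 353.60 = 11118.50
Import duty = 879 × 2.22 = 1951.38
Buyer bears: inland to port 1373.14 + export clearance 100.55 + origin terminal 933.64 + freight 4366.91 + insurance 353.60 + destination terminal 349.66 + brokerage 492.09 + delivery 480.18 + duty 1951.38 = 10401.15
Landed cost = invoice 3990.66 + 10401.15 = 14391.81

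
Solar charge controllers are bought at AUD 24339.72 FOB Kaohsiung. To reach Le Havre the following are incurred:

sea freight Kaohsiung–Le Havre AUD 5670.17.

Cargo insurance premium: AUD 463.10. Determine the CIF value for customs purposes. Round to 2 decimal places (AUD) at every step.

CIF value: AUD 30472.99

CIF = FOB price + freight + insurance
CIF = 24339.72 + 5670.17 + 463.10 = 30472.99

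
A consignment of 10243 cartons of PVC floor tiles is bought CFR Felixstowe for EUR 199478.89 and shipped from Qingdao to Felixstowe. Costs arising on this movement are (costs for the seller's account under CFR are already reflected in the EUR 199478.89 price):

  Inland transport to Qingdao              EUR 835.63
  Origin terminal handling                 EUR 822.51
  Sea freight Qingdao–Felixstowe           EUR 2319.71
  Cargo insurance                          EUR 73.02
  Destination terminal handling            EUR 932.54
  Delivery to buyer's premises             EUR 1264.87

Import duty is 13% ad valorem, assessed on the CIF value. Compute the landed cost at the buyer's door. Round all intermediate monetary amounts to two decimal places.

Total landed cost: EUR 227691.07

CFR: the seller pays costs through ocean freight to the destination port, but not insurance.
Already in the invoice (seller's account under CFR): inland to port, origin terminal, freight — exclude.
CIF value = CFR price + insurance = 199478.89 + 73.02 = 199551.91
Import duty = 199551.91 × 13% = 25941.75
Buyer bears: insurance 73.02 + destination terminal 932.54 + delivery 1264.87 + duty 25941.75 = 28212.18
Landed cost = invoice 199478.89 + 28212.18 = 227691.07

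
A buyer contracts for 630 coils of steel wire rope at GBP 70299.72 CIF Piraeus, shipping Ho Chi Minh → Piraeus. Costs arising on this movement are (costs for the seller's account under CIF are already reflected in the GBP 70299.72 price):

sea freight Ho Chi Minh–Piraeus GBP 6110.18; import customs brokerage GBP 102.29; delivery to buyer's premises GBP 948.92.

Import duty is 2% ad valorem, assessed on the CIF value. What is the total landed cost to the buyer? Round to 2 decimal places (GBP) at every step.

Total landed cost: GBP 72756.92

CIF: the seller pays costs through ocean freight and marine insurance to the destination port.
Already in the invoice (seller's account under CIF): freight — exclude.
The CIF price already equals the CIF value: 70299.72
Import duty = 70299.72 × 2% = 1405.99
Buyer bears: brokerage 102.29 + delivery 948.92 + duty 1405.99 = 2457.20
Landed cost = invoice 70299.72 + 2457.20 = 72756.92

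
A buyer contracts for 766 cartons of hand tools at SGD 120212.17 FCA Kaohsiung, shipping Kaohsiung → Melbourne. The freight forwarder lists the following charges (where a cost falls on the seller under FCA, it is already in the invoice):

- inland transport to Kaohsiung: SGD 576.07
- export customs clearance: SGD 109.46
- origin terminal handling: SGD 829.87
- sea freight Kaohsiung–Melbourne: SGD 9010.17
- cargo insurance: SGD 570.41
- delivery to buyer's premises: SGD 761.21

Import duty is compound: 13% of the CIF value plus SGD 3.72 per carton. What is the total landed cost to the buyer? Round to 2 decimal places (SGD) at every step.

Total landed cost: SGD 151214.29

FCA: the seller delivers export-cleared goods to the carrier; the buyer bears costs from that point.
Already in the invoice (seller's account under FCA): inland to port, export clearance — exclude.
CIF value = FCA price + origin terminal + freight + insurance = 120212.17 + 829.87 + 9010.17 + 570.41 = 130622.62
Ad valorem component: 130622.62 × 13% = 16980.94
Specific component: 766 × 3.72 = 2849.52
Import duty = 16980.94 + 2849.52 = 19830.46
Buyer bears: origin terminal 829.87 + freight 9010.17 + insurance 570.41 + delivery 761.21 + duty 19830.46 = 31002.12
Landed cost = invoice 120212.17 + 31002.12 = 151214.29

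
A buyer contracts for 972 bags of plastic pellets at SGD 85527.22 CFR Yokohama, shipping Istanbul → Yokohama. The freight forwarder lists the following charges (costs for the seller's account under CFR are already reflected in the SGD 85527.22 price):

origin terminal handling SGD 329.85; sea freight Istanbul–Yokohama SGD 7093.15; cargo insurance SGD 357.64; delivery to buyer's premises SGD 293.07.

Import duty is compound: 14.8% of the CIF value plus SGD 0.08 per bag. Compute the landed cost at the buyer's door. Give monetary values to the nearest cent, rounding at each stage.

Total landed cost: SGD 98966.65

CFR: the seller pays costs through ocean freight to the destination port, but not insurance.
Already in the invoice (seller's account under CFR): origin terminal, freight — exclude.
CIF value = CFR price + insurance = 85527.22 + 357.64 = 85884.86
Ad valorem component: 85884.86 × 14.8% = 12710.96
Specific component: 972 × 0.08 = 77.76
Import duty = 12710.96 + 77.76 = 12788.72
Buyer bears: insurance 357.64 + delivery 293.07 + duty 12788.72 = 13439.43
Landed cost = invoice 85527.22 + 13439.43 = 98966.65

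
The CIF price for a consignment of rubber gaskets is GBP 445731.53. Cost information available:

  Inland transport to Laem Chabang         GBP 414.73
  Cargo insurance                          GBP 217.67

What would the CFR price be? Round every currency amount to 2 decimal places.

Not relevant to the conversion: inland to port — on the seller under both CIF and CFR; already in the CIF price and stays in the CFR price.
From CIF to CFR, the seller no longer bears: insurance.
CFR price = 445731.53 − 217.67 = 445513.86

CFR price: GBP 445513.86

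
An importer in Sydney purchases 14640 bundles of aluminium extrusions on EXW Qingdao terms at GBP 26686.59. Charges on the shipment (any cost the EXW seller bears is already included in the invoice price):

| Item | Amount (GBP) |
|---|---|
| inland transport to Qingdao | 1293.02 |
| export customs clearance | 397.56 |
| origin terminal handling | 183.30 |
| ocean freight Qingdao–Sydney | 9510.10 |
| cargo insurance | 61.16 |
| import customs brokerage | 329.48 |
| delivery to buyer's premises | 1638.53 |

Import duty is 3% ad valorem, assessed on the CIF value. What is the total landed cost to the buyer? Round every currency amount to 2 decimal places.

Total landed cost: GBP 41243.69

EXW: the seller makes goods available at their premises; the buyer bears all onward costs.
CIF value = EXW price + inland to port + export clearance + origin terminal + freight + insurance = 26686.59 + 1293.02 + 397.56 + 183.30 + 9510.10 + 61.16 = 38131.73
Import duty = 38131.73 × 3% = 1143.95
Buyer bears: inland to port 1293.02 + export clearance 397.56 + origin terminal 183.30 + freight 9510.10 + insurance 61.16 + brokerage 329.48 + delivery 1638.53 + duty 1143.95 = 14557.10
Landed cost = invoice 26686.59 + 14557.10 = 41243.69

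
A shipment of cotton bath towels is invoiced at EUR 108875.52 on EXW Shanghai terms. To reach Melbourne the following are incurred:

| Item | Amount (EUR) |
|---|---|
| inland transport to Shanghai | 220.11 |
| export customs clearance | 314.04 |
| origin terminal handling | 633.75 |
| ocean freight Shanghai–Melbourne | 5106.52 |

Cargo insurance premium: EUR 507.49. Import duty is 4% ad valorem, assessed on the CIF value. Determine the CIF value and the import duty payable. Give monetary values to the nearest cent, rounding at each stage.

CIF = EXW price + pre-shipment costs + freight + insurance
CIF = 108875.52 + 220.11 + 314.04 + 633.75 + 5106.52 + 507.49 = 115657.43
Import duty = 115657.43 × 4% = 4626.30

CIF value: EUR 115657.43; import duty: EUR 4626.30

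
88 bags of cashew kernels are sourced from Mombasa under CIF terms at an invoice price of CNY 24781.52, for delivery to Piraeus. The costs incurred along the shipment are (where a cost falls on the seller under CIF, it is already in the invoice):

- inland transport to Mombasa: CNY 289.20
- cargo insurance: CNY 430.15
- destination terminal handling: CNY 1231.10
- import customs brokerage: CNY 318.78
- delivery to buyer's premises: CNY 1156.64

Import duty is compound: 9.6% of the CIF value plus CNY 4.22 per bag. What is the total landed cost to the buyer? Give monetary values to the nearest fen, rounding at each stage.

Total landed cost: CNY 30238.43

CIF: the seller pays costs through ocean freight and marine insurance to the destination port.
Already in the invoice (seller's account under CIF): inland to port, insurance — exclude.
The CIF price already equals the CIF value: 24781.52
Ad valorem component: 24781.52 × 9.6% = 2379.03
Specific component: 88 × 4.22 = 371.36
Import duty = 2379.03 + 371.36 = 2750.39
Buyer bears: destination terminal 1231.10 + brokerage 318.78 + delivery 1156.64 + duty 2750.39 = 5456.91
Landed cost = invoice 24781.52 + 5456.91 = 30238.43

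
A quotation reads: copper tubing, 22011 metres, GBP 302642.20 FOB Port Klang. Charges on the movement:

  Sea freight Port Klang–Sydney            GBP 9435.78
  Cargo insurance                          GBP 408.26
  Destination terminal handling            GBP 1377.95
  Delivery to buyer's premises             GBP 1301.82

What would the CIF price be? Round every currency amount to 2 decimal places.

Not relevant to the conversion: destination terminal, delivery — on the buyer under both terms; not part of either seller's price.
From FOB to CIF, the seller additionally bears: freight, insurance.
CIF price = 302642.20 + 9435.78 + 408.26 = 312486.24

CIF price: GBP 312486.24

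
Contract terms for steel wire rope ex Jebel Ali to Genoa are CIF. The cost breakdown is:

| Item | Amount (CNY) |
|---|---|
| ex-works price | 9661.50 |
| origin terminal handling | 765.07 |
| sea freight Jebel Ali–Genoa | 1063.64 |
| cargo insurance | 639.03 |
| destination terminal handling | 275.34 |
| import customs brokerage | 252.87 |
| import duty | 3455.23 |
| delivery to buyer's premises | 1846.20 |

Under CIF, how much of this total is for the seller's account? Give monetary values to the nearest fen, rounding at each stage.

Seller's account: CNY 12129.24

CIF: the seller pays costs through ocean freight and marine insurance to the destination port.
Seller's account: goods 9661.50 + origin terminal 765.07 + freight 1063.64 + insurance 639.03 = 12129.24
Buyer's account: destination terminal 275.34 + brokerage 252.87 + duty 3455.23 + delivery 1846.20 = 5829.64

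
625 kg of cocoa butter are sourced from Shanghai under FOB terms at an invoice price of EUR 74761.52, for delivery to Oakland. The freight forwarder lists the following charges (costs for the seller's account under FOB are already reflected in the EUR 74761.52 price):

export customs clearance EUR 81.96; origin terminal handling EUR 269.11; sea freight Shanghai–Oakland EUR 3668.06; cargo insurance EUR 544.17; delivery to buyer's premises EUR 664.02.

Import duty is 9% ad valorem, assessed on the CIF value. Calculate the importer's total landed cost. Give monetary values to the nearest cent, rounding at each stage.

FOB: the seller bears costs until goods are on board at the origin port; the buyer bears freight, insurance and all costs thereafter.
Already in the invoice (seller's account under FOB): export clearance, origin terminal — exclude.
CIF value = FOB price + freight + insurance = 74761.52 + 3668.06 + 544.17 = 78973.75
Import duty = 78973.75 × 9% = 7107.64
Buyer bears: freight 3668.06 + insurance 544.17 + delivery 664.02 + duty 7107.64 = 11983.89
Landed cost = invoice 74761.52 + 11983.89 = 86745.41

Total landed cost: EUR 86745.41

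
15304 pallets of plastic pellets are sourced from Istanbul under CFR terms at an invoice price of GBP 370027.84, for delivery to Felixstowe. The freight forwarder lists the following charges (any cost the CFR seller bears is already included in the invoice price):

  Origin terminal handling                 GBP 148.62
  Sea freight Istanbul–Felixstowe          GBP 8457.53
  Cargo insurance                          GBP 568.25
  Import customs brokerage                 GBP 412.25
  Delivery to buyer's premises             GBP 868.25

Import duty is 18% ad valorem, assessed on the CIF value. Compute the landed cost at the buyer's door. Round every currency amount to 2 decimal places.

Total landed cost: GBP 438583.89

CFR: the seller pays costs through ocean freight to the destination port, but not insurance.
Already in the invoice (seller's account under CFR): origin terminal, freight — exclude.
CIF value = CFR price + insurance = 370027.84 + 568.25 = 370596.09
Import duty = 370596.09 × 18% = 66707.30
Buyer bears: insurance 568.25 + brokerage 412.25 + delivery 868.25 + duty 66707.30 = 68556.05
Landed cost = invoice 370027.84 + 68556.05 = 438583.89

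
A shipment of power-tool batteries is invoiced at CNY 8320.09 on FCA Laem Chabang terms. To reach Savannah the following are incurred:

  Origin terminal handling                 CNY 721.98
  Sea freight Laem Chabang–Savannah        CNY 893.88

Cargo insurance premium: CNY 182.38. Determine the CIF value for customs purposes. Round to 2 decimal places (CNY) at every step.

CIF value: CNY 10118.33

CIF = FCA price + pre-shipment costs + freight + insurance
CIF = 8320.09 + 721.98 + 893.88 + 182.38 = 10118.33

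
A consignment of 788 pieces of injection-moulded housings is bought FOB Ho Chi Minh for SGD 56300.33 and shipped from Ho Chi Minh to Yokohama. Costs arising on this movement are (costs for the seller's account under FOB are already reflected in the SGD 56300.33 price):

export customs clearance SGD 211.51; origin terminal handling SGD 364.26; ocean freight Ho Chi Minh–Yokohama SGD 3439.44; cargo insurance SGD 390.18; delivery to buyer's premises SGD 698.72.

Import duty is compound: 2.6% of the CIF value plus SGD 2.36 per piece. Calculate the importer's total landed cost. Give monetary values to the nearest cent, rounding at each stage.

Total landed cost: SGD 64251.73

FOB: the seller bears costs until goods are on board at the origin port; the buyer bears freight, insurance and all costs thereafter.
Already in the invoice (seller's account under FOB): export clearance, origin terminal — exclude.
CIF value = FOB price + freight + insurance = 56300.33 + 3439.44 + 390.18 = 60129.95
Ad valorem component: 60129.95 × 2.6% = 1563.38
Specific component: 788 × 2.36 = 1859.68
Import duty = 1563.38 + 1859.68 = 3423.06
Buyer bears: freight 3439.44 + insurance 390.18 + delivery 698.72 + duty 3423.06 = 7951.40
Landed cost = invoice 56300.33 + 7951.40 = 64251.73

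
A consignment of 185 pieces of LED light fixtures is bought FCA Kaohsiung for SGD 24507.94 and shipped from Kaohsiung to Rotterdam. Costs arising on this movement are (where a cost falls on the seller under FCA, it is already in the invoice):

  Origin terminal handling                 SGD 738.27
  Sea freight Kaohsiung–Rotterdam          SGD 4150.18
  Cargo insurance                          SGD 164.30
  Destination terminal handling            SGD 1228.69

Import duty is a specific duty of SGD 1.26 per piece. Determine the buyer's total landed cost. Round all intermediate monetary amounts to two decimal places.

Total landed cost: SGD 31022.48

FCA: the seller delivers export-cleared goods to the carrier; the buyer bears costs from that point.
CIF value = FCA price + origin terminal + freight + insurance = 24507.94 + 738.27 + 4150.18 + 164.30 = 29560.69
Import duty = 185 × 1.26 = 233.10
Buyer bears: origin terminal 738.27 + freight 4150.18 + insurance 164.30 + destination terminal 1228.69 + duty 233.10 = 6514.54
Landed cost = invoice 24507.94 + 6514.54 = 31022.48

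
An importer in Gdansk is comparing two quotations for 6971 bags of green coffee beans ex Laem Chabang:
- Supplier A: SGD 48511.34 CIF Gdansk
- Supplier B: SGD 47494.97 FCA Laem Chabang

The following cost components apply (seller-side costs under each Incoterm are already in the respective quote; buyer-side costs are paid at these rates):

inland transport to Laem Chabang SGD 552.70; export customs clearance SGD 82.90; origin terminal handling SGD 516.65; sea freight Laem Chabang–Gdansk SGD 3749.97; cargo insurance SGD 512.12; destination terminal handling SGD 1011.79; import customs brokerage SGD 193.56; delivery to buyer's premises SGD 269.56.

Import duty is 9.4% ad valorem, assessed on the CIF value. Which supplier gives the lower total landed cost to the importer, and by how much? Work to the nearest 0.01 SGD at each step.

Supplier A is cheaper by SGD 4116.03

Supplier A (CIF):
The CIF price already equals the CIF value: 48511.34
Import duty = 48511.34 × 9.4% = 4560.07
Buyer bears (A): 1011.79 + 193.56 + 269.56 = 1474.91
Landed cost (A) = invoice 48511.34 + 1474.91 + duty 4560.07 = 54546.32
Supplier B (FCA):
CIF value = FCA price + origin terminal + freight + insurance = 47494.97 + 516.65 + 3749.97 + 512.12 = 52273.71
Import duty = 52273.71 × 9.4% = 4913.73
Buyer bears (B): 516.65 + 3749.97 + 512.12 + 1011.79 + 193.56 + 269.56 = 6253.65
Landed cost (B) = invoice 47494.97 + 6253.65 + duty 4913.73 = 58662.35
Difference = |54546.32 − 58662.35| = 4116.03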